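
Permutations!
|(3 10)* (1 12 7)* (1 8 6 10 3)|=6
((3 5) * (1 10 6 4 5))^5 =(1 3 5 4 6 10)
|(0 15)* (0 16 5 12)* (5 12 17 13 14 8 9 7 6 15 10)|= 13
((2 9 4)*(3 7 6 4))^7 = ((2 9 3 7 6 4))^7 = (2 9 3 7 6 4)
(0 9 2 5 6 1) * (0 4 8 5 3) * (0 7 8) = (0 9 2 3 7 8 5 6 1 4) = [9, 4, 3, 7, 0, 6, 1, 8, 5, 2]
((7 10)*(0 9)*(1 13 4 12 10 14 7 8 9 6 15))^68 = (0 8 12 13 15)(1 6 9 10 4)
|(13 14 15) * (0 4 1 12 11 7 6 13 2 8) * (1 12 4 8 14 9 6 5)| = 6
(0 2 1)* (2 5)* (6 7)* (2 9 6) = (0 5 9 6 7 2 1) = [5, 0, 1, 3, 4, 9, 7, 2, 8, 6]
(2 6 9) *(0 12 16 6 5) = (0 12 16 6 9 2 5) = [12, 1, 5, 3, 4, 0, 9, 7, 8, 2, 10, 11, 16, 13, 14, 15, 6]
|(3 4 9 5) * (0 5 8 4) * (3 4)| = 6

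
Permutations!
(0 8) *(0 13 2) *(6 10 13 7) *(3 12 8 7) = [7, 1, 0, 12, 4, 5, 10, 6, 3, 9, 13, 11, 8, 2] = (0 7 6 10 13 2)(3 12 8)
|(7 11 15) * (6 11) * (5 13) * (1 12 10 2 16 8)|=12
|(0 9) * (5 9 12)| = 4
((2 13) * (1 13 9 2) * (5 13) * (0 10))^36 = ((0 10)(1 5 13)(2 9))^36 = (13)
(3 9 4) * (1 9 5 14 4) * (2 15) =[0, 9, 15, 5, 3, 14, 6, 7, 8, 1, 10, 11, 12, 13, 4, 2] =(1 9)(2 15)(3 5 14 4)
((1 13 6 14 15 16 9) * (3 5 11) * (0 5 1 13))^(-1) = (0 1 3 11 5)(6 13 9 16 15 14)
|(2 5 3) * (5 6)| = |(2 6 5 3)| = 4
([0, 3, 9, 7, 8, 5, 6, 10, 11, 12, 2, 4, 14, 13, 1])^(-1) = (1 14 12 9 2 10 7 3)(4 11 8)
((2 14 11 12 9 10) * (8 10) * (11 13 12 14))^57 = ((2 11 14 13 12 9 8 10))^57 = (2 11 14 13 12 9 8 10)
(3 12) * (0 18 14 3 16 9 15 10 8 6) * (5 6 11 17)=(0 18 14 3 12 16 9 15 10 8 11 17 5 6)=[18, 1, 2, 12, 4, 6, 0, 7, 11, 15, 8, 17, 16, 13, 3, 10, 9, 5, 14]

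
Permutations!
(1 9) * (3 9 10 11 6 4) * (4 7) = (1 10 11 6 7 4 3 9) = [0, 10, 2, 9, 3, 5, 7, 4, 8, 1, 11, 6]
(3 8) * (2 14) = (2 14)(3 8) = [0, 1, 14, 8, 4, 5, 6, 7, 3, 9, 10, 11, 12, 13, 2]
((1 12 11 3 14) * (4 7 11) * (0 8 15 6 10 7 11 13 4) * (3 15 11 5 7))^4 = (0 6 1 11 3)(8 10 12 15 14)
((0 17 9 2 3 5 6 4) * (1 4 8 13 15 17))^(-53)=((0 1 4)(2 3 5 6 8 13 15 17 9))^(-53)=(0 1 4)(2 3 5 6 8 13 15 17 9)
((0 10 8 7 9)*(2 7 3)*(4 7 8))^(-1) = (0 9 7 4 10)(2 3 8)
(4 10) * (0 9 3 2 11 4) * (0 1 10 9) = (1 10)(2 11 4 9 3) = [0, 10, 11, 2, 9, 5, 6, 7, 8, 3, 1, 4]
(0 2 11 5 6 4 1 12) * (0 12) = (12)(0 2 11 5 6 4 1) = [2, 0, 11, 3, 1, 6, 4, 7, 8, 9, 10, 5, 12]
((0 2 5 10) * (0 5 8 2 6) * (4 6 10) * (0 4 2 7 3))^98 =(10)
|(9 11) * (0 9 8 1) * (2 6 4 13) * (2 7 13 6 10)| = 10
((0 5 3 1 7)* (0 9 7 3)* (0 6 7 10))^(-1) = ((0 5 6 7 9 10)(1 3))^(-1) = (0 10 9 7 6 5)(1 3)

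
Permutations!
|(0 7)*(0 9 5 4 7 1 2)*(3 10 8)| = 12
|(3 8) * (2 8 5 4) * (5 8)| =|(2 5 4)(3 8)| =6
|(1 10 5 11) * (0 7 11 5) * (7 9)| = 6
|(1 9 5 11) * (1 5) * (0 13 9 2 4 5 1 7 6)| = |(0 13 9 7 6)(1 2 4 5 11)| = 5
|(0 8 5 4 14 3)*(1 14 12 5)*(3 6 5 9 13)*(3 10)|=12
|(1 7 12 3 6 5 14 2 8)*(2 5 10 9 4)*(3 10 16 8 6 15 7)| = |(1 3 15 7 12 10 9 4 2 6 16 8)(5 14)| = 12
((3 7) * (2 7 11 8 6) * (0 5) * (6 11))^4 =(11)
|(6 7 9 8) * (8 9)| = |(9)(6 7 8)| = 3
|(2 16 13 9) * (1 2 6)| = |(1 2 16 13 9 6)| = 6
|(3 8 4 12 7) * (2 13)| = 10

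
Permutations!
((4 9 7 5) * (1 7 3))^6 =(9)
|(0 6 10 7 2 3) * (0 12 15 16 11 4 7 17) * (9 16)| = 36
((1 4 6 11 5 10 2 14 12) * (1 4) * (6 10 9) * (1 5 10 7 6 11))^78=(1 5 9 11 10 2 14 12 4 7 6)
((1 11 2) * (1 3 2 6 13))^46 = (1 6)(11 13)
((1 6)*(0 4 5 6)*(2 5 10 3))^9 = (0 4 10 3 2 5 6 1)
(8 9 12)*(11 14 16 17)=(8 9 12)(11 14 16 17)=[0, 1, 2, 3, 4, 5, 6, 7, 9, 12, 10, 14, 8, 13, 16, 15, 17, 11]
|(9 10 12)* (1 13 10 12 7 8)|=10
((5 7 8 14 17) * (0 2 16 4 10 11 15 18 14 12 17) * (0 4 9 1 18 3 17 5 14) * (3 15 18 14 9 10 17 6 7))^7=(0 2 16 10 11 18)(1 4 9 14 17)(3 6 7 8 12 5)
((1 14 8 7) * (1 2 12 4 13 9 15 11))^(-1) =((1 14 8 7 2 12 4 13 9 15 11))^(-1) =(1 11 15 9 13 4 12 2 7 8 14)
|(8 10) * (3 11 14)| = 6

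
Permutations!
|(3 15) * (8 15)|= 3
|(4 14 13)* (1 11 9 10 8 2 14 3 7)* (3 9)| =28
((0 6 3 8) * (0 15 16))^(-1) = (0 16 15 8 3 6)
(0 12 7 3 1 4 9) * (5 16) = (0 12 7 3 1 4 9)(5 16) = [12, 4, 2, 1, 9, 16, 6, 3, 8, 0, 10, 11, 7, 13, 14, 15, 5]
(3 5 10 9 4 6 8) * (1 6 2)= (1 6 8 3 5 10 9 4 2)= [0, 6, 1, 5, 2, 10, 8, 7, 3, 4, 9]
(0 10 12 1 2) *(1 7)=(0 10 12 7 1 2)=[10, 2, 0, 3, 4, 5, 6, 1, 8, 9, 12, 11, 7]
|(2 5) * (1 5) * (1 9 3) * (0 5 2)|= 4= |(0 5)(1 2 9 3)|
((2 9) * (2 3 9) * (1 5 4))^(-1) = (1 4 5)(3 9)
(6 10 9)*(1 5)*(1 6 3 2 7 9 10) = (10)(1 5 6)(2 7 9 3) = [0, 5, 7, 2, 4, 6, 1, 9, 8, 3, 10]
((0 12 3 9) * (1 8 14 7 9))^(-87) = (0 12 3 1 8 14 7 9)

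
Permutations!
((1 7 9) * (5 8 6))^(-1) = (1 9 7)(5 6 8)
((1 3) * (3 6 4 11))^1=(1 6 4 11 3)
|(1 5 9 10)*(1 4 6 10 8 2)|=15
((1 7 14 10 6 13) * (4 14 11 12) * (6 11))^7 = (1 13 6 7)(4 10 12 14 11)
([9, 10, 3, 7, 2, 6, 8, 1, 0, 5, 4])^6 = [9, 1, 2, 3, 4, 6, 8, 7, 0, 5, 10]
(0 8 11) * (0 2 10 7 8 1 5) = (0 1 5)(2 10 7 8 11) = [1, 5, 10, 3, 4, 0, 6, 8, 11, 9, 7, 2]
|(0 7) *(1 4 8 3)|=|(0 7)(1 4 8 3)|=4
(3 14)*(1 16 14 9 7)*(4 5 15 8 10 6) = (1 16 14 3 9 7)(4 5 15 8 10 6) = [0, 16, 2, 9, 5, 15, 4, 1, 10, 7, 6, 11, 12, 13, 3, 8, 14]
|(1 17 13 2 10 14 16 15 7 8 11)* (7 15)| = 10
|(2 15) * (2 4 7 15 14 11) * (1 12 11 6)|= 6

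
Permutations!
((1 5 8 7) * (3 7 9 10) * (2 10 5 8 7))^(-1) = (1 7 5 9 8)(2 3 10)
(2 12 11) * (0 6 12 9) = [6, 1, 9, 3, 4, 5, 12, 7, 8, 0, 10, 2, 11] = (0 6 12 11 2 9)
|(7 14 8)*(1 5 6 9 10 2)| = 6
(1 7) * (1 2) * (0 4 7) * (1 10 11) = (0 4 7 2 10 11 1) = [4, 0, 10, 3, 7, 5, 6, 2, 8, 9, 11, 1]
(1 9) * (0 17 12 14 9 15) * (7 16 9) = (0 17 12 14 7 16 9 1 15) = [17, 15, 2, 3, 4, 5, 6, 16, 8, 1, 10, 11, 14, 13, 7, 0, 9, 12]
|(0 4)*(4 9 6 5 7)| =|(0 9 6 5 7 4)| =6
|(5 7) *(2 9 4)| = 6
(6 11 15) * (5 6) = (5 6 11 15) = [0, 1, 2, 3, 4, 6, 11, 7, 8, 9, 10, 15, 12, 13, 14, 5]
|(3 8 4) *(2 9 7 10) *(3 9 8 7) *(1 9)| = |(1 9 3 7 10 2 8 4)| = 8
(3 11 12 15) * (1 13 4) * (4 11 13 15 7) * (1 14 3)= (1 15)(3 13 11 12 7 4 14)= [0, 15, 2, 13, 14, 5, 6, 4, 8, 9, 10, 12, 7, 11, 3, 1]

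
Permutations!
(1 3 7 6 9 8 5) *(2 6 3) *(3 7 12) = [0, 2, 6, 12, 4, 1, 9, 7, 5, 8, 10, 11, 3] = (1 2 6 9 8 5)(3 12)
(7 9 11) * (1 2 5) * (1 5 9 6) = (1 2 9 11 7 6) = [0, 2, 9, 3, 4, 5, 1, 6, 8, 11, 10, 7]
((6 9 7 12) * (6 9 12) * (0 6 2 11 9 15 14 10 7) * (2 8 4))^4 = (0 14 4)(2 6 10)(7 11 12)(8 9 15)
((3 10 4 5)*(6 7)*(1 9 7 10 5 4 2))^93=(1 6)(2 7)(3 5)(9 10)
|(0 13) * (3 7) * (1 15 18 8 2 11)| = |(0 13)(1 15 18 8 2 11)(3 7)| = 6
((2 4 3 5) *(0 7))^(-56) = (7)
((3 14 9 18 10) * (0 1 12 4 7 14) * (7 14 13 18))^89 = (0 1 12 4 14 9 7 13 18 10 3)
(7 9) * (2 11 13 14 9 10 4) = (2 11 13 14 9 7 10 4) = [0, 1, 11, 3, 2, 5, 6, 10, 8, 7, 4, 13, 12, 14, 9]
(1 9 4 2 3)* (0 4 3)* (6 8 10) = (0 4 2)(1 9 3)(6 8 10) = [4, 9, 0, 1, 2, 5, 8, 7, 10, 3, 6]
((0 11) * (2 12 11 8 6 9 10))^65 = ((0 8 6 9 10 2 12 11))^65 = (0 8 6 9 10 2 12 11)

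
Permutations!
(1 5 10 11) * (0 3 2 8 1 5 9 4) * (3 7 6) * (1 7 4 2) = (0 4)(1 9 2 8 7 6 3)(5 10 11) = [4, 9, 8, 1, 0, 10, 3, 6, 7, 2, 11, 5]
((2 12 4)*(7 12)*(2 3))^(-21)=((2 7 12 4 3))^(-21)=(2 3 4 12 7)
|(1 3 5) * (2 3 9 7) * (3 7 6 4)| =6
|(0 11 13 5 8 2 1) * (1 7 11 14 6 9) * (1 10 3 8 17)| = 14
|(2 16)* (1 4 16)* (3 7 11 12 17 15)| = 12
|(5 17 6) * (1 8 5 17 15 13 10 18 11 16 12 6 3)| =|(1 8 5 15 13 10 18 11 16 12 6 17 3)| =13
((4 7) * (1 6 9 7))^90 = ((1 6 9 7 4))^90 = (9)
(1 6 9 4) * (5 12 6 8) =(1 8 5 12 6 9 4) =[0, 8, 2, 3, 1, 12, 9, 7, 5, 4, 10, 11, 6]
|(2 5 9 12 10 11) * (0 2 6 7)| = 9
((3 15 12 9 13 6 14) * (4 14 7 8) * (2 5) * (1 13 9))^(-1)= (1 12 15 3 14 4 8 7 6 13)(2 5)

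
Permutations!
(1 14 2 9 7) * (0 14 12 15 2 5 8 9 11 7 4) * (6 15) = (0 14 5 8 9 4)(1 12 6 15 2 11 7) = [14, 12, 11, 3, 0, 8, 15, 1, 9, 4, 10, 7, 6, 13, 5, 2]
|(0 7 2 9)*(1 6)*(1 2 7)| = 5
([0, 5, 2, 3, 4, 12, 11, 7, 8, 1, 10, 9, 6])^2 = (1 12 11)(5 6 9)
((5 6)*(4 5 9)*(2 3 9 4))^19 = ((2 3 9)(4 5 6))^19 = (2 3 9)(4 5 6)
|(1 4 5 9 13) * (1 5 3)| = |(1 4 3)(5 9 13)| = 3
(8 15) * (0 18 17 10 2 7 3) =(0 18 17 10 2 7 3)(8 15) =[18, 1, 7, 0, 4, 5, 6, 3, 15, 9, 2, 11, 12, 13, 14, 8, 16, 10, 17]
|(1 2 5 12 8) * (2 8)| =|(1 8)(2 5 12)| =6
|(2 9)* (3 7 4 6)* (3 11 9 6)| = |(2 6 11 9)(3 7 4)| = 12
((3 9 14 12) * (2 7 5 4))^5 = (2 7 5 4)(3 9 14 12)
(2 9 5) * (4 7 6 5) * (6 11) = (2 9 4 7 11 6 5) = [0, 1, 9, 3, 7, 2, 5, 11, 8, 4, 10, 6]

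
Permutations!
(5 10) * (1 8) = (1 8)(5 10) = [0, 8, 2, 3, 4, 10, 6, 7, 1, 9, 5]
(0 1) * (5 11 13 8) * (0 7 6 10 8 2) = [1, 7, 0, 3, 4, 11, 10, 6, 5, 9, 8, 13, 12, 2] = (0 1 7 6 10 8 5 11 13 2)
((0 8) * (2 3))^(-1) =(0 8)(2 3)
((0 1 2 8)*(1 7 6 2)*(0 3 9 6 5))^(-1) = (0 5 7)(2 6 9 3 8)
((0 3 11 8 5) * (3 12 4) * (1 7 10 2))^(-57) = (0 5 8 11 3 4 12)(1 2 10 7)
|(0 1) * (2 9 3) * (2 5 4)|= 10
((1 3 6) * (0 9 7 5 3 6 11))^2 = (0 7 3)(5 11 9)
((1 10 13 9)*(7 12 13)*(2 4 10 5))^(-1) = (1 9 13 12 7 10 4 2 5)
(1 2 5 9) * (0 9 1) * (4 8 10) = (0 9)(1 2 5)(4 8 10) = [9, 2, 5, 3, 8, 1, 6, 7, 10, 0, 4]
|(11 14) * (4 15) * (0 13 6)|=|(0 13 6)(4 15)(11 14)|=6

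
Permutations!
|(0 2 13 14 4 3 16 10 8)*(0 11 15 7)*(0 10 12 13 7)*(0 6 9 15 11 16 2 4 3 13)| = |(0 4 13 14 3 2 7 10 8 16 12)(6 9 15)| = 33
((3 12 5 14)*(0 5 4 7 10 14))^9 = (0 5)(3 7)(4 14)(10 12)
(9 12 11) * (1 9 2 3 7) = [0, 9, 3, 7, 4, 5, 6, 1, 8, 12, 10, 2, 11] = (1 9 12 11 2 3 7)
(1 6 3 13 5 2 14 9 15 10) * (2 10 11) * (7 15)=(1 6 3 13 5 10)(2 14 9 7 15 11)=[0, 6, 14, 13, 4, 10, 3, 15, 8, 7, 1, 2, 12, 5, 9, 11]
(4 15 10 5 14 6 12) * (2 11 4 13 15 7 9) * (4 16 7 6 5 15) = [0, 1, 11, 3, 6, 14, 12, 9, 8, 2, 15, 16, 13, 4, 5, 10, 7] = (2 11 16 7 9)(4 6 12 13)(5 14)(10 15)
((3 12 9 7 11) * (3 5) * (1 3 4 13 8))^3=((1 3 12 9 7 11 5 4 13 8))^3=(1 9 5 8 12 11 13 3 7 4)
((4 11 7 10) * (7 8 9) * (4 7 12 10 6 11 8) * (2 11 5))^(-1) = ((2 11 4 8 9 12 10 7 6 5))^(-1) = (2 5 6 7 10 12 9 8 4 11)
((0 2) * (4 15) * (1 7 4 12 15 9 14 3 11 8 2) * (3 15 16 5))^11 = (0 11 16 14 7 2 3 12 9 1 8 5 15 4)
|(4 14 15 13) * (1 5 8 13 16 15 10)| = 14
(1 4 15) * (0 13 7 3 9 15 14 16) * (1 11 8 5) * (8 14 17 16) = (0 13 7 3 9 15 11 14 8 5 1 4 17 16) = [13, 4, 2, 9, 17, 1, 6, 3, 5, 15, 10, 14, 12, 7, 8, 11, 0, 16]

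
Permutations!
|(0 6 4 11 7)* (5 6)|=6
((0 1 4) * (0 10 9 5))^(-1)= ((0 1 4 10 9 5))^(-1)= (0 5 9 10 4 1)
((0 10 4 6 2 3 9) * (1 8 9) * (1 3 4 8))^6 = ((0 10 8 9)(2 4 6))^6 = (0 8)(9 10)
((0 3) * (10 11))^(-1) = (0 3)(10 11)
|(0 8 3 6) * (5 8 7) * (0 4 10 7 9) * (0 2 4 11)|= |(0 9 2 4 10 7 5 8 3 6 11)|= 11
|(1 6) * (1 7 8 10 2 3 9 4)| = |(1 6 7 8 10 2 3 9 4)| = 9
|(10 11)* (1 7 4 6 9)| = |(1 7 4 6 9)(10 11)| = 10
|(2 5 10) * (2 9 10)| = |(2 5)(9 10)| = 2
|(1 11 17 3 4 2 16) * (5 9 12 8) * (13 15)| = 28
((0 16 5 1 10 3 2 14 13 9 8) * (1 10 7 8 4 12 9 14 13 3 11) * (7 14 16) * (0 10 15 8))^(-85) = (0 7)(1 2 5 10 14 13 15 11 3 16 8)(4 9 12)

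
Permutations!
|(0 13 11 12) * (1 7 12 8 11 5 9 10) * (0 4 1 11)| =28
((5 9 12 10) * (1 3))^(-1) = ((1 3)(5 9 12 10))^(-1) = (1 3)(5 10 12 9)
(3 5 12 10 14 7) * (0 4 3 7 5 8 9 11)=(0 4 3 8 9 11)(5 12 10 14)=[4, 1, 2, 8, 3, 12, 6, 7, 9, 11, 14, 0, 10, 13, 5]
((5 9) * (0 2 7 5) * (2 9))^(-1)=(0 9)(2 5 7)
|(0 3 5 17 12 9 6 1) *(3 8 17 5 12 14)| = |(0 8 17 14 3 12 9 6 1)| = 9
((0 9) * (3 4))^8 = ((0 9)(3 4))^8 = (9)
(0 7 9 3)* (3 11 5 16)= [7, 1, 2, 0, 4, 16, 6, 9, 8, 11, 10, 5, 12, 13, 14, 15, 3]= (0 7 9 11 5 16 3)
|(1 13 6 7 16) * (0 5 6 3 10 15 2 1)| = 30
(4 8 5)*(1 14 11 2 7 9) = (1 14 11 2 7 9)(4 8 5) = [0, 14, 7, 3, 8, 4, 6, 9, 5, 1, 10, 2, 12, 13, 11]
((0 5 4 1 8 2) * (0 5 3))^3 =((0 3)(1 8 2 5 4))^3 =(0 3)(1 5 8 4 2)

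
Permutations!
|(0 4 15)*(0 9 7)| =|(0 4 15 9 7)| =5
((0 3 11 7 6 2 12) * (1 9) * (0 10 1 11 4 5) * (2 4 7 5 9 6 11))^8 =(0 11 3 5 7)(1 6 4 9 2 12 10)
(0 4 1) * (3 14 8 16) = (0 4 1)(3 14 8 16) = [4, 0, 2, 14, 1, 5, 6, 7, 16, 9, 10, 11, 12, 13, 8, 15, 3]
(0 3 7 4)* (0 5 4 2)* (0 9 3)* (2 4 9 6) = [0, 1, 6, 7, 5, 9, 2, 4, 8, 3] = (2 6)(3 7 4 5 9)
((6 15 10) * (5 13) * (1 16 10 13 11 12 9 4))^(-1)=((1 16 10 6 15 13 5 11 12 9 4))^(-1)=(1 4 9 12 11 5 13 15 6 10 16)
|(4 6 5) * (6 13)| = 4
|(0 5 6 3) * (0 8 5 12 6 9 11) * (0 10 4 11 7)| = |(0 12 6 3 8 5 9 7)(4 11 10)| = 24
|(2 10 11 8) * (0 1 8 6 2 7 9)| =|(0 1 8 7 9)(2 10 11 6)| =20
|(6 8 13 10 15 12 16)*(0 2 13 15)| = 20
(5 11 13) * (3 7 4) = [0, 1, 2, 7, 3, 11, 6, 4, 8, 9, 10, 13, 12, 5] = (3 7 4)(5 11 13)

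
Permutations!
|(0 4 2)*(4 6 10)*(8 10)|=6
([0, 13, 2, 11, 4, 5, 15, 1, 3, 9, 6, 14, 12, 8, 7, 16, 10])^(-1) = (1 7 14 11 3 8 13)(6 10 16 15)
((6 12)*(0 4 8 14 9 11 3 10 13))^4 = (0 9 13 14 10 8 3 4 11)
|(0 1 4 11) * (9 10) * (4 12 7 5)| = 14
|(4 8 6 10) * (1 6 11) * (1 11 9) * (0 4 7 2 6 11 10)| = 10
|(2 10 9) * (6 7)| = 6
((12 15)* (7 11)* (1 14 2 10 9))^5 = ((1 14 2 10 9)(7 11)(12 15))^5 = (7 11)(12 15)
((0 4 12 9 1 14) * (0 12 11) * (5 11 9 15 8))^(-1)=(0 11 5 8 15 12 14 1 9 4)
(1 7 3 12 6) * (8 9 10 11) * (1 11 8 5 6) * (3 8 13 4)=(1 7 8 9 10 13 4 3 12)(5 6 11)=[0, 7, 2, 12, 3, 6, 11, 8, 9, 10, 13, 5, 1, 4]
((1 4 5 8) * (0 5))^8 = ((0 5 8 1 4))^8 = (0 1 5 4 8)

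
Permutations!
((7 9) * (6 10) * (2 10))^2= (2 6 10)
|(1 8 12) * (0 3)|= 6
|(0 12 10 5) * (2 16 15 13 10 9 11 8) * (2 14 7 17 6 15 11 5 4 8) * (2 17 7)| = 44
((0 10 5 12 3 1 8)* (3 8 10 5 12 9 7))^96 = (0 10 7)(1 9 8)(3 5 12)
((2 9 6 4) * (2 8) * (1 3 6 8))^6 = (9)(1 6)(3 4)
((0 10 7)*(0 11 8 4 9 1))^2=((0 10 7 11 8 4 9 1))^2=(0 7 8 9)(1 10 11 4)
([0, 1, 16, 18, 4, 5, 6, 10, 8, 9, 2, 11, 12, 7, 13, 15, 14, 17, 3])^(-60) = (18)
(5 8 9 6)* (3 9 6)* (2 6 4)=(2 6 5 8 4)(3 9)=[0, 1, 6, 9, 2, 8, 5, 7, 4, 3]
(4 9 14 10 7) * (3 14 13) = (3 14 10 7 4 9 13) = [0, 1, 2, 14, 9, 5, 6, 4, 8, 13, 7, 11, 12, 3, 10]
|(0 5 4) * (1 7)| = |(0 5 4)(1 7)| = 6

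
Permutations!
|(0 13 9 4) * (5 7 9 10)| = 7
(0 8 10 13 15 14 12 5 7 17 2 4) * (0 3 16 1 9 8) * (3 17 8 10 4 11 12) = [0, 9, 11, 16, 17, 7, 6, 8, 4, 10, 13, 12, 5, 15, 3, 14, 1, 2] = (1 9 10 13 15 14 3 16)(2 11 12 5 7 8 4 17)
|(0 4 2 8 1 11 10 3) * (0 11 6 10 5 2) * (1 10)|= 6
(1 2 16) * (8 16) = (1 2 8 16) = [0, 2, 8, 3, 4, 5, 6, 7, 16, 9, 10, 11, 12, 13, 14, 15, 1]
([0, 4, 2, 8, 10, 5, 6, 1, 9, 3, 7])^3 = (1 7 10 4)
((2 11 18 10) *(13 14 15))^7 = (2 10 18 11)(13 14 15)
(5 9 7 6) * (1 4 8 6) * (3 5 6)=[0, 4, 2, 5, 8, 9, 6, 1, 3, 7]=(1 4 8 3 5 9 7)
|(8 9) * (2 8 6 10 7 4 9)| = |(2 8)(4 9 6 10 7)| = 10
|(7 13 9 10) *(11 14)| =4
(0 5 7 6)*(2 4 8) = (0 5 7 6)(2 4 8) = [5, 1, 4, 3, 8, 7, 0, 6, 2]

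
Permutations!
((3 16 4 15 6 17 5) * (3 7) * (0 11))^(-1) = ((0 11)(3 16 4 15 6 17 5 7))^(-1) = (0 11)(3 7 5 17 6 15 4 16)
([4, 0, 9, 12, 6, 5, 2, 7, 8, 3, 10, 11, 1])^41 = [4, 0, 9, 12, 6, 5, 2, 7, 8, 3, 10, 11, 1]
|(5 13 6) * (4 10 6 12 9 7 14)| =|(4 10 6 5 13 12 9 7 14)| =9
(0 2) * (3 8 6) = (0 2)(3 8 6) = [2, 1, 0, 8, 4, 5, 3, 7, 6]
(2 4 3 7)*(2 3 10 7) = [0, 1, 4, 2, 10, 5, 6, 3, 8, 9, 7] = (2 4 10 7 3)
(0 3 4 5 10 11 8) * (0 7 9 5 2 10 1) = [3, 0, 10, 4, 2, 1, 6, 9, 7, 5, 11, 8] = (0 3 4 2 10 11 8 7 9 5 1)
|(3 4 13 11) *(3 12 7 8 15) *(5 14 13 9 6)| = |(3 4 9 6 5 14 13 11 12 7 8 15)| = 12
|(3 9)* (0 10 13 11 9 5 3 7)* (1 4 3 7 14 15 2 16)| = |(0 10 13 11 9 14 15 2 16 1 4 3 5 7)| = 14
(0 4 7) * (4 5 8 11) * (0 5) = (4 7 5 8 11) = [0, 1, 2, 3, 7, 8, 6, 5, 11, 9, 10, 4]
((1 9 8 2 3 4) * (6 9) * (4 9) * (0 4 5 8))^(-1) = ((0 4 1 6 5 8 2 3 9))^(-1) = (0 9 3 2 8 5 6 1 4)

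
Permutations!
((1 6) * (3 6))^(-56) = (1 3 6)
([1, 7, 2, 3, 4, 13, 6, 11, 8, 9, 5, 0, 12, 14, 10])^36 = [0, 1, 2, 3, 4, 5, 6, 7, 8, 9, 10, 11, 12, 13, 14]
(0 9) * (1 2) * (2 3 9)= [2, 3, 1, 9, 4, 5, 6, 7, 8, 0]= (0 2 1 3 9)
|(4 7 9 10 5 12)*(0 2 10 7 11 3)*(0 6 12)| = |(0 2 10 5)(3 6 12 4 11)(7 9)| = 20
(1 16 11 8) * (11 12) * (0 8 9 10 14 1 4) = [8, 16, 2, 3, 0, 5, 6, 7, 4, 10, 14, 9, 11, 13, 1, 15, 12] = (0 8 4)(1 16 12 11 9 10 14)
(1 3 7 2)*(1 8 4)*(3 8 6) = (1 8 4)(2 6 3 7) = [0, 8, 6, 7, 1, 5, 3, 2, 4]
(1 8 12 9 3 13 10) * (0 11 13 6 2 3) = (0 11 13 10 1 8 12 9)(2 3 6) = [11, 8, 3, 6, 4, 5, 2, 7, 12, 0, 1, 13, 9, 10]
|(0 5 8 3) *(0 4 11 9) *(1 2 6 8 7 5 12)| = 10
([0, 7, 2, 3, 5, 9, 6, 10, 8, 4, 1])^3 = (10)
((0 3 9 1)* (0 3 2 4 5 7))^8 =((0 2 4 5 7)(1 3 9))^8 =(0 5 2 7 4)(1 9 3)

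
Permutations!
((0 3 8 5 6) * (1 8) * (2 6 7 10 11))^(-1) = (0 6 2 11 10 7 5 8 1 3)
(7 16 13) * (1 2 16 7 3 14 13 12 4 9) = (1 2 16 12 4 9)(3 14 13) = [0, 2, 16, 14, 9, 5, 6, 7, 8, 1, 10, 11, 4, 3, 13, 15, 12]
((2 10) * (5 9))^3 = (2 10)(5 9)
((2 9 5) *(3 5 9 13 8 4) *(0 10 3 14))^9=((0 10 3 5 2 13 8 4 14))^9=(14)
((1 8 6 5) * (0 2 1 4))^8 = (0 2 1 8 6 5 4)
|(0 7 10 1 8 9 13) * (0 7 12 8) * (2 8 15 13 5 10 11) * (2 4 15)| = 40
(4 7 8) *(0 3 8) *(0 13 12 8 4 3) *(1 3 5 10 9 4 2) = [0, 3, 1, 2, 7, 10, 6, 13, 5, 4, 9, 11, 8, 12] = (1 3 2)(4 7 13 12 8 5 10 9)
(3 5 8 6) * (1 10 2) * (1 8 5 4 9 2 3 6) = (1 10 3 4 9 2 8) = [0, 10, 8, 4, 9, 5, 6, 7, 1, 2, 3]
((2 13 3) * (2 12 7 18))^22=(2 7 3)(12 13 18)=((2 13 3 12 7 18))^22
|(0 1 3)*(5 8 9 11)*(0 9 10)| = 8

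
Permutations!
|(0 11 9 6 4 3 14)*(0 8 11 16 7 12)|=|(0 16 7 12)(3 14 8 11 9 6 4)|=28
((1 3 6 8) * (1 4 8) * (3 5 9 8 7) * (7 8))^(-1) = ((1 5 9 7 3 6)(4 8))^(-1) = (1 6 3 7 9 5)(4 8)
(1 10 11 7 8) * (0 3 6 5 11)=(0 3 6 5 11 7 8 1 10)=[3, 10, 2, 6, 4, 11, 5, 8, 1, 9, 0, 7]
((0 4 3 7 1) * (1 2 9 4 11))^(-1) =((0 11 1)(2 9 4 3 7))^(-1) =(0 1 11)(2 7 3 4 9)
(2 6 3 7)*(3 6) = (2 3 7) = [0, 1, 3, 7, 4, 5, 6, 2]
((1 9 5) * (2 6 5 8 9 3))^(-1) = (1 5 6 2 3)(8 9)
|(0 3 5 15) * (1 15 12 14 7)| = |(0 3 5 12 14 7 1 15)| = 8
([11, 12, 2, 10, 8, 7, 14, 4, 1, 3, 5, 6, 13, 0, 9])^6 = (0 10 12 9 8 6 7)(1 14 4 11 5 13 3)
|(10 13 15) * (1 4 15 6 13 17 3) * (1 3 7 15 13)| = |(1 4 13 6)(7 15 10 17)| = 4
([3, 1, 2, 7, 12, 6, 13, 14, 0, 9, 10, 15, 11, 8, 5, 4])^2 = (0 7 5 13)(3 14 6 8)(4 11)(12 15)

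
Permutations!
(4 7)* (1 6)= (1 6)(4 7)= [0, 6, 2, 3, 7, 5, 1, 4]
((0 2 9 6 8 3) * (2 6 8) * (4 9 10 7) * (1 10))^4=(0 10 8 2 4)(1 9 6 7 3)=((0 6 2 1 10 7 4 9 8 3))^4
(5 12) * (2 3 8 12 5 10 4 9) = (2 3 8 12 10 4 9) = [0, 1, 3, 8, 9, 5, 6, 7, 12, 2, 4, 11, 10]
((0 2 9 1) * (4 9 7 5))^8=((0 2 7 5 4 9 1))^8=(0 2 7 5 4 9 1)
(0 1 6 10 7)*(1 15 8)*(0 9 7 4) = (0 15 8 1 6 10 4)(7 9) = [15, 6, 2, 3, 0, 5, 10, 9, 1, 7, 4, 11, 12, 13, 14, 8]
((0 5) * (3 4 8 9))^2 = (3 8)(4 9)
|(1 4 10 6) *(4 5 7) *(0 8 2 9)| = 12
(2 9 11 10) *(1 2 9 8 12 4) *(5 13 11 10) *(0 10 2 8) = (0 10 9 2)(1 8 12 4)(5 13 11) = [10, 8, 0, 3, 1, 13, 6, 7, 12, 2, 9, 5, 4, 11]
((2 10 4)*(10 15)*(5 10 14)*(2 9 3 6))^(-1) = ((2 15 14 5 10 4 9 3 6))^(-1) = (2 6 3 9 4 10 5 14 15)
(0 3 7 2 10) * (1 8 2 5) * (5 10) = (0 3 7 10)(1 8 2 5) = [3, 8, 5, 7, 4, 1, 6, 10, 2, 9, 0]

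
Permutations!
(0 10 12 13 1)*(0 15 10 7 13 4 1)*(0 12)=(0 7 13 12 4 1 15 10)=[7, 15, 2, 3, 1, 5, 6, 13, 8, 9, 0, 11, 4, 12, 14, 10]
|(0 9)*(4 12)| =2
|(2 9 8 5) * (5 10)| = |(2 9 8 10 5)| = 5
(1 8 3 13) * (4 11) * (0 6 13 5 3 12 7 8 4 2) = (0 6 13 1 4 11 2)(3 5)(7 8 12) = [6, 4, 0, 5, 11, 3, 13, 8, 12, 9, 10, 2, 7, 1]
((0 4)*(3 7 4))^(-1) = ((0 3 7 4))^(-1) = (0 4 7 3)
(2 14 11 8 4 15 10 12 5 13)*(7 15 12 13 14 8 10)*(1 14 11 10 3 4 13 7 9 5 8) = (1 14 10 7 15 9 5 11 3 4 12 8 13 2) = [0, 14, 1, 4, 12, 11, 6, 15, 13, 5, 7, 3, 8, 2, 10, 9]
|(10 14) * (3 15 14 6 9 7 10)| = |(3 15 14)(6 9 7 10)| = 12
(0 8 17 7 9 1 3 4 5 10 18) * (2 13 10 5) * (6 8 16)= [16, 3, 13, 4, 2, 5, 8, 9, 17, 1, 18, 11, 12, 10, 14, 15, 6, 7, 0]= (0 16 6 8 17 7 9 1 3 4 2 13 10 18)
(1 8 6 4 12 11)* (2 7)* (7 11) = (1 8 6 4 12 7 2 11) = [0, 8, 11, 3, 12, 5, 4, 2, 6, 9, 10, 1, 7]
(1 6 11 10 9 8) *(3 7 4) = (1 6 11 10 9 8)(3 7 4) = [0, 6, 2, 7, 3, 5, 11, 4, 1, 8, 9, 10]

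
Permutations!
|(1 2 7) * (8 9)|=6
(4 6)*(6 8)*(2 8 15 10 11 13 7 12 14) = (2 8 6 4 15 10 11 13 7 12 14) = [0, 1, 8, 3, 15, 5, 4, 12, 6, 9, 11, 13, 14, 7, 2, 10]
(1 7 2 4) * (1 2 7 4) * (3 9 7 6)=(1 4 2)(3 9 7 6)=[0, 4, 1, 9, 2, 5, 3, 6, 8, 7]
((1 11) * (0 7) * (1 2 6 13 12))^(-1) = (0 7)(1 12 13 6 2 11) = ((0 7)(1 11 2 6 13 12))^(-1)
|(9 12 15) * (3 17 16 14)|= |(3 17 16 14)(9 12 15)|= 12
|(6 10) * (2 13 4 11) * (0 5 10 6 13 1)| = 8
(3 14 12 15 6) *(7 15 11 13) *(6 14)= (3 6)(7 15 14 12 11 13)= [0, 1, 2, 6, 4, 5, 3, 15, 8, 9, 10, 13, 11, 7, 12, 14]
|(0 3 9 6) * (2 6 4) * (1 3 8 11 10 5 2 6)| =11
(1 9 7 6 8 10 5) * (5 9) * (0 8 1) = (0 8 10 9 7 6 1 5) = [8, 5, 2, 3, 4, 0, 1, 6, 10, 7, 9]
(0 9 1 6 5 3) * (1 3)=(0 9 3)(1 6 5)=[9, 6, 2, 0, 4, 1, 5, 7, 8, 3]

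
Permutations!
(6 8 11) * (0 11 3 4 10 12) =(0 11 6 8 3 4 10 12) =[11, 1, 2, 4, 10, 5, 8, 7, 3, 9, 12, 6, 0]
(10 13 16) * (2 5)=(2 5)(10 13 16)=[0, 1, 5, 3, 4, 2, 6, 7, 8, 9, 13, 11, 12, 16, 14, 15, 10]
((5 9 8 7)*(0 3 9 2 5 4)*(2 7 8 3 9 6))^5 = (0 5 3 4 2 9 7 6)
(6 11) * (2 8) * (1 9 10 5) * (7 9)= (1 7 9 10 5)(2 8)(6 11)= [0, 7, 8, 3, 4, 1, 11, 9, 2, 10, 5, 6]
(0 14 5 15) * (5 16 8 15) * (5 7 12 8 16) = (16)(0 14 5 7 12 8 15) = [14, 1, 2, 3, 4, 7, 6, 12, 15, 9, 10, 11, 8, 13, 5, 0, 16]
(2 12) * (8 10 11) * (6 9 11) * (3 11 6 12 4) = (2 4 3 11 8 10 12)(6 9) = [0, 1, 4, 11, 3, 5, 9, 7, 10, 6, 12, 8, 2]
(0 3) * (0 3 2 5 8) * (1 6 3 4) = [2, 6, 5, 4, 1, 8, 3, 7, 0] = (0 2 5 8)(1 6 3 4)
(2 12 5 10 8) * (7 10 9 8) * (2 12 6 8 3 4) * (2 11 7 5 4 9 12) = (2 6 8)(3 9)(4 11 7 10 5 12) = [0, 1, 6, 9, 11, 12, 8, 10, 2, 3, 5, 7, 4]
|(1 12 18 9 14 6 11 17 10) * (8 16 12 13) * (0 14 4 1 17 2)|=40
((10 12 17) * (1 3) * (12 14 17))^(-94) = (10 17 14)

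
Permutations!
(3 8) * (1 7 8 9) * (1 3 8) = (1 7)(3 9) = [0, 7, 2, 9, 4, 5, 6, 1, 8, 3]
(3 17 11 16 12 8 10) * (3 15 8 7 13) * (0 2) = (0 2)(3 17 11 16 12 7 13)(8 10 15) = [2, 1, 0, 17, 4, 5, 6, 13, 10, 9, 15, 16, 7, 3, 14, 8, 12, 11]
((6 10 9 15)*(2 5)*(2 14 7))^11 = ((2 5 14 7)(6 10 9 15))^11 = (2 7 14 5)(6 15 9 10)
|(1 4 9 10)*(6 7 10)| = 6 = |(1 4 9 6 7 10)|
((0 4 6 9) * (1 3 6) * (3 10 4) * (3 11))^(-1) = (0 9 6 3 11)(1 4 10)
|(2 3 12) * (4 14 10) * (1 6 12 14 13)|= |(1 6 12 2 3 14 10 4 13)|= 9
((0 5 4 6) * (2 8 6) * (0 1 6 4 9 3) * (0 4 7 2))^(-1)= (0 4 3 9 5)(1 6)(2 7 8)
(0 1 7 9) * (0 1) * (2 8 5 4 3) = (1 7 9)(2 8 5 4 3) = [0, 7, 8, 2, 3, 4, 6, 9, 5, 1]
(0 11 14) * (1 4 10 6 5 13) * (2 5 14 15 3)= (0 11 15 3 2 5 13 1 4 10 6 14)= [11, 4, 5, 2, 10, 13, 14, 7, 8, 9, 6, 15, 12, 1, 0, 3]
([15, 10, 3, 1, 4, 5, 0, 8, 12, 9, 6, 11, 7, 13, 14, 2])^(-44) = (0 10 3 15 6 1 2)(7 8 12)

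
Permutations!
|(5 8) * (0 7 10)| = |(0 7 10)(5 8)| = 6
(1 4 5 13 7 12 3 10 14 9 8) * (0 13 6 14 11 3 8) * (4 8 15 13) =(0 4 5 6 14 9)(1 8)(3 10 11)(7 12 15 13) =[4, 8, 2, 10, 5, 6, 14, 12, 1, 0, 11, 3, 15, 7, 9, 13]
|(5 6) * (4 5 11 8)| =|(4 5 6 11 8)| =5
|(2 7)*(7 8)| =3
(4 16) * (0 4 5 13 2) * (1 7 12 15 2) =[4, 7, 0, 3, 16, 13, 6, 12, 8, 9, 10, 11, 15, 1, 14, 2, 5] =(0 4 16 5 13 1 7 12 15 2)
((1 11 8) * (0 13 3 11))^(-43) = ((0 13 3 11 8 1))^(-43) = (0 1 8 11 3 13)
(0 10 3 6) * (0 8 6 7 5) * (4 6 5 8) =[10, 1, 2, 7, 6, 0, 4, 8, 5, 9, 3] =(0 10 3 7 8 5)(4 6)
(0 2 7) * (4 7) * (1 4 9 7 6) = [2, 4, 9, 3, 6, 5, 1, 0, 8, 7] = (0 2 9 7)(1 4 6)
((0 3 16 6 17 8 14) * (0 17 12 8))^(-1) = ((0 3 16 6 12 8 14 17))^(-1) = (0 17 14 8 12 6 16 3)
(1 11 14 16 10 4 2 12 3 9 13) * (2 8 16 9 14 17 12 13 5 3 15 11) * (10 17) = [0, 2, 13, 14, 8, 3, 6, 7, 16, 5, 4, 10, 15, 1, 9, 11, 17, 12] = (1 2 13)(3 14 9 5)(4 8 16 17 12 15 11 10)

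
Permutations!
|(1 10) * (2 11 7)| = 6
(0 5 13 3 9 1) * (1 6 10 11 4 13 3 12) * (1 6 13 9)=(0 5 3 1)(4 9 13 12 6 10 11)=[5, 0, 2, 1, 9, 3, 10, 7, 8, 13, 11, 4, 6, 12]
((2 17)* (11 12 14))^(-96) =(17)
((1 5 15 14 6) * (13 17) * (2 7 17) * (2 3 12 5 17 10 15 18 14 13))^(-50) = ((1 17 2 7 10 15 13 3 12 5 18 14 6))^(-50) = (1 2 10 13 12 18 6 17 7 15 3 5 14)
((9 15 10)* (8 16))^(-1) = ((8 16)(9 15 10))^(-1) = (8 16)(9 10 15)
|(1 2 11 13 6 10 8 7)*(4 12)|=8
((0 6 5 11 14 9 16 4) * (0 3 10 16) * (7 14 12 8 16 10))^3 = ((0 6 5 11 12 8 16 4 3 7 14 9))^3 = (0 11 16 7)(3 9 5 8)(4 14 6 12)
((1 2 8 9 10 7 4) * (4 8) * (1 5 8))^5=(1 9 4 7 8 2 10 5)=((1 2 4 5 8 9 10 7))^5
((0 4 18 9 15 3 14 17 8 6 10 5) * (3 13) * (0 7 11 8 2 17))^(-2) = (0 3 15 18)(4 14 13 9)(5 6 11)(7 10 8)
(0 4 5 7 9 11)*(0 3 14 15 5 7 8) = [4, 1, 2, 14, 7, 8, 6, 9, 0, 11, 10, 3, 12, 13, 15, 5] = (0 4 7 9 11 3 14 15 5 8)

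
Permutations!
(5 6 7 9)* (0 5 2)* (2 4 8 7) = (0 5 6 2)(4 8 7 9) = [5, 1, 0, 3, 8, 6, 2, 9, 7, 4]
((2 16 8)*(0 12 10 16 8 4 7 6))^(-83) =(0 12 10 16 4 7 6)(2 8)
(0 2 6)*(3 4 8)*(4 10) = (0 2 6)(3 10 4 8) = [2, 1, 6, 10, 8, 5, 0, 7, 3, 9, 4]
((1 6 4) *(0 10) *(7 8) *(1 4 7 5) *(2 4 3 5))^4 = ((0 10)(1 6 7 8 2 4 3 5))^4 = (10)(1 2)(3 7)(4 6)(5 8)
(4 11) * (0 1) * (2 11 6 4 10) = (0 1)(2 11 10)(4 6) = [1, 0, 11, 3, 6, 5, 4, 7, 8, 9, 2, 10]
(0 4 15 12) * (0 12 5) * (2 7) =(0 4 15 5)(2 7) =[4, 1, 7, 3, 15, 0, 6, 2, 8, 9, 10, 11, 12, 13, 14, 5]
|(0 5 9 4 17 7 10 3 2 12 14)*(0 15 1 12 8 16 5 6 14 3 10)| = |(0 6 14 15 1 12 3 2 8 16 5 9 4 17 7)| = 15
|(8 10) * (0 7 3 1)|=4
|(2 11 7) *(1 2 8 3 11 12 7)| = 7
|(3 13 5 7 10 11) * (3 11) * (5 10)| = |(3 13 10)(5 7)| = 6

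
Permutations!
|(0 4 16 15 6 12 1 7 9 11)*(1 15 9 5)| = 15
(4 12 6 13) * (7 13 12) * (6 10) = (4 7 13)(6 12 10) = [0, 1, 2, 3, 7, 5, 12, 13, 8, 9, 6, 11, 10, 4]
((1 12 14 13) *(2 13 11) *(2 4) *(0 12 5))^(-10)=(0 5 1 13 2 4 11 14 12)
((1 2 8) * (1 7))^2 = ((1 2 8 7))^2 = (1 8)(2 7)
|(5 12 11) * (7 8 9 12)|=6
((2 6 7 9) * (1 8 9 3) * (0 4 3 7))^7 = ((0 4 3 1 8 9 2 6))^7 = (0 6 2 9 8 1 3 4)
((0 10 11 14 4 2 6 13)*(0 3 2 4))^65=((0 10 11 14)(2 6 13 3))^65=(0 10 11 14)(2 6 13 3)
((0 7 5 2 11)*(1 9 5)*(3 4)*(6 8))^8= ((0 7 1 9 5 2 11)(3 4)(6 8))^8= (0 7 1 9 5 2 11)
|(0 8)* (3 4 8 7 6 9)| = |(0 7 6 9 3 4 8)| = 7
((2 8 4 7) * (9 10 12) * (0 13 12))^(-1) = (0 10 9 12 13)(2 7 4 8)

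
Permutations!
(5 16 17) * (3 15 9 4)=(3 15 9 4)(5 16 17)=[0, 1, 2, 15, 3, 16, 6, 7, 8, 4, 10, 11, 12, 13, 14, 9, 17, 5]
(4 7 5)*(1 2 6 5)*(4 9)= [0, 2, 6, 3, 7, 9, 5, 1, 8, 4]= (1 2 6 5 9 4 7)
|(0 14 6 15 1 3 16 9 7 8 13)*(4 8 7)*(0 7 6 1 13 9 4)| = |(0 14 1 3 16 4 8 9)(6 15 13 7)| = 8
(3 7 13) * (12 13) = [0, 1, 2, 7, 4, 5, 6, 12, 8, 9, 10, 11, 13, 3] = (3 7 12 13)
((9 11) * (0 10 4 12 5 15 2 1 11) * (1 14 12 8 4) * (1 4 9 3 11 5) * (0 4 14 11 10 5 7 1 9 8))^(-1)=(0 4 9 12 14 10 3 11 2 15 5)(1 7)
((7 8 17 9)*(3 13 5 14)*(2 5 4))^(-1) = ((2 5 14 3 13 4)(7 8 17 9))^(-1) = (2 4 13 3 14 5)(7 9 17 8)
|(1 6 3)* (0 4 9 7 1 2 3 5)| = 14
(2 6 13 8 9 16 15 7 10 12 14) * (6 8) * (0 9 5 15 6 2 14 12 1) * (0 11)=(0 9 16 6 13 2 8 5 15 7 10 1 11)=[9, 11, 8, 3, 4, 15, 13, 10, 5, 16, 1, 0, 12, 2, 14, 7, 6]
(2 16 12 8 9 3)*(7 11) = (2 16 12 8 9 3)(7 11) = [0, 1, 16, 2, 4, 5, 6, 11, 9, 3, 10, 7, 8, 13, 14, 15, 12]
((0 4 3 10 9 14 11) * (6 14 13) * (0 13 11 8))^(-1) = ((0 4 3 10 9 11 13 6 14 8))^(-1) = (0 8 14 6 13 11 9 10 3 4)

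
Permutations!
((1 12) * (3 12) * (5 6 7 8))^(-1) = ((1 3 12)(5 6 7 8))^(-1) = (1 12 3)(5 8 7 6)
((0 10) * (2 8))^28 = ((0 10)(2 8))^28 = (10)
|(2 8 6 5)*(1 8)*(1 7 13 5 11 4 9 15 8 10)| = 12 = |(1 10)(2 7 13 5)(4 9 15 8 6 11)|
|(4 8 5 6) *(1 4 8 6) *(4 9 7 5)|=|(1 9 7 5)(4 6 8)|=12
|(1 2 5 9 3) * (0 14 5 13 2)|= |(0 14 5 9 3 1)(2 13)|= 6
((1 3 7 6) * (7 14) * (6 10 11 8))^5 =((1 3 14 7 10 11 8 6))^5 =(1 11 14 6 10 3 8 7)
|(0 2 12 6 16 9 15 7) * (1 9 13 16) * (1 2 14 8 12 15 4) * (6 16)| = |(0 14 8 12 16 13 6 2 15 7)(1 9 4)| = 30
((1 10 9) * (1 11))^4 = ((1 10 9 11))^4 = (11)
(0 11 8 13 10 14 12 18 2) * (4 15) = [11, 1, 0, 3, 15, 5, 6, 7, 13, 9, 14, 8, 18, 10, 12, 4, 16, 17, 2] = (0 11 8 13 10 14 12 18 2)(4 15)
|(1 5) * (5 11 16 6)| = 5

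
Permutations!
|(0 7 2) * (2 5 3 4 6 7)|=|(0 2)(3 4 6 7 5)|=10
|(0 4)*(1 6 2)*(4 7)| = 3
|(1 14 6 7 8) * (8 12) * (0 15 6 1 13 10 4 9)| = |(0 15 6 7 12 8 13 10 4 9)(1 14)| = 10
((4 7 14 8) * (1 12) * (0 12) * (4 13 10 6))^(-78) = (4 6 10 13 8 14 7)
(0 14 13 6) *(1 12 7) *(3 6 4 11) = [14, 12, 2, 6, 11, 5, 0, 1, 8, 9, 10, 3, 7, 4, 13] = (0 14 13 4 11 3 6)(1 12 7)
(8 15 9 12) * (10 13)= (8 15 9 12)(10 13)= [0, 1, 2, 3, 4, 5, 6, 7, 15, 12, 13, 11, 8, 10, 14, 9]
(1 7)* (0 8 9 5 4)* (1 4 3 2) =(0 8 9 5 3 2 1 7 4) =[8, 7, 1, 2, 0, 3, 6, 4, 9, 5]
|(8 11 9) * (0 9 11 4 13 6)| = 6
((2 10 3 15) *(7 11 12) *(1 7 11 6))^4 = (15)(1 7 6)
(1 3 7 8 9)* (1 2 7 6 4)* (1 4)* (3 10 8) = (1 10 8 9 2 7 3 6) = [0, 10, 7, 6, 4, 5, 1, 3, 9, 2, 8]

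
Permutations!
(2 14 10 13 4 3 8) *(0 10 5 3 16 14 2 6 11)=(0 10 13 4 16 14 5 3 8 6 11)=[10, 1, 2, 8, 16, 3, 11, 7, 6, 9, 13, 0, 12, 4, 5, 15, 14]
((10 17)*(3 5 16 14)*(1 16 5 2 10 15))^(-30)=((1 16 14 3 2 10 17 15))^(-30)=(1 14 2 17)(3 10 15 16)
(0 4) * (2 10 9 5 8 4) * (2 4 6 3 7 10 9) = (0 4)(2 9 5 8 6 3 7 10) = [4, 1, 9, 7, 0, 8, 3, 10, 6, 5, 2]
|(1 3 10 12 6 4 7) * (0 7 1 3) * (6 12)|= |(12)(0 7 3 10 6 4 1)|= 7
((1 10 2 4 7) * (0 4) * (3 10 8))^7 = (0 2 10 3 8 1 7 4)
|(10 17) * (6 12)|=|(6 12)(10 17)|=2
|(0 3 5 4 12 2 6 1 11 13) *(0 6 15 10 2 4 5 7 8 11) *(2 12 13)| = 13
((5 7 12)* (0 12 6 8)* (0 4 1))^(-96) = ((0 12 5 7 6 8 4 1))^(-96) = (12)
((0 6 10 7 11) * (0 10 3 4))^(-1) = (0 4 3 6)(7 10 11)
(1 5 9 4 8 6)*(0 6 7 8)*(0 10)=(0 6 1 5 9 4 10)(7 8)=[6, 5, 2, 3, 10, 9, 1, 8, 7, 4, 0]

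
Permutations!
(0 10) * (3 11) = [10, 1, 2, 11, 4, 5, 6, 7, 8, 9, 0, 3] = (0 10)(3 11)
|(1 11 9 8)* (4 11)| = |(1 4 11 9 8)| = 5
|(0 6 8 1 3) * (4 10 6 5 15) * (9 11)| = 18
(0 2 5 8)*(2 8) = (0 8)(2 5) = [8, 1, 5, 3, 4, 2, 6, 7, 0]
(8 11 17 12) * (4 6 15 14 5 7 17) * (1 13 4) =(1 13 4 6 15 14 5 7 17 12 8 11) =[0, 13, 2, 3, 6, 7, 15, 17, 11, 9, 10, 1, 8, 4, 5, 14, 16, 12]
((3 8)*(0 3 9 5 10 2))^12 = ((0 3 8 9 5 10 2))^12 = (0 10 9 3 2 5 8)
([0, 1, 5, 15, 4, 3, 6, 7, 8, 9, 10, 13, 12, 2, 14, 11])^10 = [0, 1, 11, 2, 4, 13, 6, 7, 8, 9, 10, 3, 12, 15, 14, 5]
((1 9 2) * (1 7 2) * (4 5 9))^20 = (9)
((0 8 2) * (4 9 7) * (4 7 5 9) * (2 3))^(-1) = ((0 8 3 2)(5 9))^(-1) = (0 2 3 8)(5 9)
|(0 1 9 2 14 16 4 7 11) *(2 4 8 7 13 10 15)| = |(0 1 9 4 13 10 15 2 14 16 8 7 11)| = 13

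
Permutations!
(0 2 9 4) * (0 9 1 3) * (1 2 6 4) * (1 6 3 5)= [3, 5, 2, 0, 9, 1, 4, 7, 8, 6]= (0 3)(1 5)(4 9 6)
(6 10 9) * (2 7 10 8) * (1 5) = (1 5)(2 7 10 9 6 8) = [0, 5, 7, 3, 4, 1, 8, 10, 2, 6, 9]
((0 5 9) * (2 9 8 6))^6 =((0 5 8 6 2 9))^6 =(9)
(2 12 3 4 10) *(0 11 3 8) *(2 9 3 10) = (0 11 10 9 3 4 2 12 8) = [11, 1, 12, 4, 2, 5, 6, 7, 0, 3, 9, 10, 8]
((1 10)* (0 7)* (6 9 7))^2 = ((0 6 9 7)(1 10))^2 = (10)(0 9)(6 7)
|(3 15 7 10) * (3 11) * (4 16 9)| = 15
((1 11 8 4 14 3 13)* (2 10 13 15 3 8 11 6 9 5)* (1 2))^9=((1 6 9 5)(2 10 13)(3 15)(4 14 8))^9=(1 6 9 5)(3 15)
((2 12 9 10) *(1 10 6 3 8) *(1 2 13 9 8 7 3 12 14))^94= ((1 10 13 9 6 12 8 2 14)(3 7))^94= (1 6 14 9 2 13 8 10 12)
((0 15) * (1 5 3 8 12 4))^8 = ((0 15)(1 5 3 8 12 4))^8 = (15)(1 3 12)(4 5 8)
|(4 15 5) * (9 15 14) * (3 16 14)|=|(3 16 14 9 15 5 4)|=7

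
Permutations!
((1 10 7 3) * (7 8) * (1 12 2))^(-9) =(1 12 7 10 2 3 8)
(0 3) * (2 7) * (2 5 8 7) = (0 3)(5 8 7) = [3, 1, 2, 0, 4, 8, 6, 5, 7]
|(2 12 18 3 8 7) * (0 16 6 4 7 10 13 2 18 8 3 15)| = |(0 16 6 4 7 18 15)(2 12 8 10 13)| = 35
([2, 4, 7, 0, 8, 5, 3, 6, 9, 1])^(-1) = (0 3 6 7 2)(1 9 8 4)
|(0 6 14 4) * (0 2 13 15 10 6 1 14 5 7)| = 11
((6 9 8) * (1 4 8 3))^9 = (1 6)(3 8)(4 9)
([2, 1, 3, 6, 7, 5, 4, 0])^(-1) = (0 7 4 6 3 2)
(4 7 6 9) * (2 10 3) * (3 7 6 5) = (2 10 7 5 3)(4 6 9) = [0, 1, 10, 2, 6, 3, 9, 5, 8, 4, 7]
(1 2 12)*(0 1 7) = [1, 2, 12, 3, 4, 5, 6, 0, 8, 9, 10, 11, 7] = (0 1 2 12 7)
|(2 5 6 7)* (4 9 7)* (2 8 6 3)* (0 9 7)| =12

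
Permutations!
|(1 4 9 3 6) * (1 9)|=|(1 4)(3 6 9)|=6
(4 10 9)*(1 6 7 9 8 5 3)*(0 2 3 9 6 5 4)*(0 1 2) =(1 5 9)(2 3)(4 10 8)(6 7) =[0, 5, 3, 2, 10, 9, 7, 6, 4, 1, 8]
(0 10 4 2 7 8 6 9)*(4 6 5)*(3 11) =(0 10 6 9)(2 7 8 5 4)(3 11) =[10, 1, 7, 11, 2, 4, 9, 8, 5, 0, 6, 3]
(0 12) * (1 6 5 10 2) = (0 12)(1 6 5 10 2) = [12, 6, 1, 3, 4, 10, 5, 7, 8, 9, 2, 11, 0]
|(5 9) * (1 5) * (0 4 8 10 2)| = |(0 4 8 10 2)(1 5 9)| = 15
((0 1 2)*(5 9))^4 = ((0 1 2)(5 9))^4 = (9)(0 1 2)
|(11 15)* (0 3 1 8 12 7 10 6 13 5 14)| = 22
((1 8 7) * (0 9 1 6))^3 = ((0 9 1 8 7 6))^3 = (0 8)(1 6)(7 9)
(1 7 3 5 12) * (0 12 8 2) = [12, 7, 0, 5, 4, 8, 6, 3, 2, 9, 10, 11, 1] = (0 12 1 7 3 5 8 2)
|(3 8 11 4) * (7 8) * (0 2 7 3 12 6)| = 8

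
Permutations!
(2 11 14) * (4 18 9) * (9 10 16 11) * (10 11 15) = (2 9 4 18 11 14)(10 16 15) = [0, 1, 9, 3, 18, 5, 6, 7, 8, 4, 16, 14, 12, 13, 2, 10, 15, 17, 11]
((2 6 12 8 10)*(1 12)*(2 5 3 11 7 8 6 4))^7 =((1 12 6)(2 4)(3 11 7 8 10 5))^7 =(1 12 6)(2 4)(3 11 7 8 10 5)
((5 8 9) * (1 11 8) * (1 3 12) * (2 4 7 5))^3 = (1 9 7 12 8 4 3 11 2 5)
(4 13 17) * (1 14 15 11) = (1 14 15 11)(4 13 17) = [0, 14, 2, 3, 13, 5, 6, 7, 8, 9, 10, 1, 12, 17, 15, 11, 16, 4]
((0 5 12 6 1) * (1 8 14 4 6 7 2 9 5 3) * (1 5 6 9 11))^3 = (0 12 11 3 7 1 5 2)(4 8 9 14 6)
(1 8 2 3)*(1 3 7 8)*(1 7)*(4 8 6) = [0, 7, 1, 3, 8, 5, 4, 6, 2] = (1 7 6 4 8 2)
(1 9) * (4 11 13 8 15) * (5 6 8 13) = [0, 9, 2, 3, 11, 6, 8, 7, 15, 1, 10, 5, 12, 13, 14, 4] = (1 9)(4 11 5 6 8 15)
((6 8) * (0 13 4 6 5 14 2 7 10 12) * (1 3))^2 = (0 4 8 14 7 12 13 6 5 2 10)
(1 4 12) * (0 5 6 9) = (0 5 6 9)(1 4 12) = [5, 4, 2, 3, 12, 6, 9, 7, 8, 0, 10, 11, 1]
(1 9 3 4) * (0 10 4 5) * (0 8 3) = (0 10 4 1 9)(3 5 8) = [10, 9, 2, 5, 1, 8, 6, 7, 3, 0, 4]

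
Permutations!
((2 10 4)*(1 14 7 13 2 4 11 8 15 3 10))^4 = (1 2 13 7 14)(3 15 8 11 10)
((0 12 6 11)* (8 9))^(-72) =((0 12 6 11)(8 9))^(-72) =(12)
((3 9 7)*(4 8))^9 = (9)(4 8)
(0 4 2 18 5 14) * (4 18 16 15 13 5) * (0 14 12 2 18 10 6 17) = (0 10 6 17)(2 16 15 13 5 12)(4 18) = [10, 1, 16, 3, 18, 12, 17, 7, 8, 9, 6, 11, 2, 5, 14, 13, 15, 0, 4]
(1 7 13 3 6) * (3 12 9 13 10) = [0, 7, 2, 6, 4, 5, 1, 10, 8, 13, 3, 11, 9, 12] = (1 7 10 3 6)(9 13 12)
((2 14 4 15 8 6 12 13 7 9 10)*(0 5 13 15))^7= ((0 5 13 7 9 10 2 14 4)(6 12 15 8))^7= (0 14 10 7 5 4 2 9 13)(6 8 15 12)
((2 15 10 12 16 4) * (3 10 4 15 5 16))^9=((2 5 16 15 4)(3 10 12))^9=(2 4 15 16 5)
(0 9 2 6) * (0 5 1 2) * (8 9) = (0 8 9)(1 2 6 5) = [8, 2, 6, 3, 4, 1, 5, 7, 9, 0]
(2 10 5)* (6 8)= (2 10 5)(6 8)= [0, 1, 10, 3, 4, 2, 8, 7, 6, 9, 5]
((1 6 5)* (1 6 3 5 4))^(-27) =((1 3 5 6 4))^(-27) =(1 6 3 4 5)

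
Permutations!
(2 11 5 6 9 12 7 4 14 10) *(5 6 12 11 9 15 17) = [0, 1, 9, 3, 14, 12, 15, 4, 8, 11, 2, 6, 7, 13, 10, 17, 16, 5] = (2 9 11 6 15 17 5 12 7 4 14 10)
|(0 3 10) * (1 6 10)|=|(0 3 1 6 10)|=5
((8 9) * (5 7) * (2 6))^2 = ((2 6)(5 7)(8 9))^2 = (9)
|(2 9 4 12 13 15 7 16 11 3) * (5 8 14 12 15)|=|(2 9 4 15 7 16 11 3)(5 8 14 12 13)|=40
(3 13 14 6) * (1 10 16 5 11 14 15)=[0, 10, 2, 13, 4, 11, 3, 7, 8, 9, 16, 14, 12, 15, 6, 1, 5]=(1 10 16 5 11 14 6 3 13 15)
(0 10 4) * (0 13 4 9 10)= (4 13)(9 10)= [0, 1, 2, 3, 13, 5, 6, 7, 8, 10, 9, 11, 12, 4]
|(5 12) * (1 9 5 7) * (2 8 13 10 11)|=|(1 9 5 12 7)(2 8 13 10 11)|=5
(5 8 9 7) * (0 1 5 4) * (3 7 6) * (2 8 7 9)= (0 1 5 7 4)(2 8)(3 9 6)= [1, 5, 8, 9, 0, 7, 3, 4, 2, 6]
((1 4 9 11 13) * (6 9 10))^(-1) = (1 13 11 9 6 10 4) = ((1 4 10 6 9 11 13))^(-1)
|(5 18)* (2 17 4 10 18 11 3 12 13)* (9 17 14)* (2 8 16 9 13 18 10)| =40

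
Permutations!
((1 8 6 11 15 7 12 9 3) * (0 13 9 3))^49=(0 13 9)(1 8 6 11 15 7 12 3)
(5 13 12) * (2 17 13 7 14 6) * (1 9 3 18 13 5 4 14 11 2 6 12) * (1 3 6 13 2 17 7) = (1 9 6 13 3 18 2 7 11 17 5)(4 14 12) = [0, 9, 7, 18, 14, 1, 13, 11, 8, 6, 10, 17, 4, 3, 12, 15, 16, 5, 2]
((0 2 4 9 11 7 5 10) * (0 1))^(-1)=(0 1 10 5 7 11 9 4 2)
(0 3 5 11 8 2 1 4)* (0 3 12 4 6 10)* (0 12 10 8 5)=(0 10 12 4 3)(1 6 8 2)(5 11)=[10, 6, 1, 0, 3, 11, 8, 7, 2, 9, 12, 5, 4]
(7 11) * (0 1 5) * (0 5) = (0 1)(7 11) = [1, 0, 2, 3, 4, 5, 6, 11, 8, 9, 10, 7]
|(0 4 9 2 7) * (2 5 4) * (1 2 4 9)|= 10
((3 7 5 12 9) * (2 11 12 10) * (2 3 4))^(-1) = ((2 11 12 9 4)(3 7 5 10))^(-1) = (2 4 9 12 11)(3 10 5 7)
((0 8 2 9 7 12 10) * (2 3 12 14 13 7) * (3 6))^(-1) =((0 8 6 3 12 10)(2 9)(7 14 13))^(-1) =(0 10 12 3 6 8)(2 9)(7 13 14)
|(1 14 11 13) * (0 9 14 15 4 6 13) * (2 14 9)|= 20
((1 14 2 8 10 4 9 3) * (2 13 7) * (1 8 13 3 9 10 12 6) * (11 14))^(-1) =(1 6 12 8 3 14 11)(2 7 13)(4 10)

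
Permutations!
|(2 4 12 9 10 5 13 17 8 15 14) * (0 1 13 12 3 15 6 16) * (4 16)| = 12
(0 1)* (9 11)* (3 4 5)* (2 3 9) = (0 1)(2 3 4 5 9 11) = [1, 0, 3, 4, 5, 9, 6, 7, 8, 11, 10, 2]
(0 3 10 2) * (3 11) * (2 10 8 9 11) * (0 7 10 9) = (0 2 7 10 9 11 3 8) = [2, 1, 7, 8, 4, 5, 6, 10, 0, 11, 9, 3]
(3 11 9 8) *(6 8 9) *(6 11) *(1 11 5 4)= (1 11 5 4)(3 6 8)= [0, 11, 2, 6, 1, 4, 8, 7, 3, 9, 10, 5]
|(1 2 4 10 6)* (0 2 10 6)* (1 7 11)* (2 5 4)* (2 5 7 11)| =9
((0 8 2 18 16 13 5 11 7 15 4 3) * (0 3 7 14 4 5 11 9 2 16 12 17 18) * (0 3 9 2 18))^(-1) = ((0 8 16 13 11 14 4 7 15 5 2 3 9 18 12 17))^(-1) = (0 17 12 18 9 3 2 5 15 7 4 14 11 13 16 8)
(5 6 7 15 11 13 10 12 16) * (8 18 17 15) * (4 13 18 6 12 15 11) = (4 13 10 15)(5 12 16)(6 7 8)(11 18 17) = [0, 1, 2, 3, 13, 12, 7, 8, 6, 9, 15, 18, 16, 10, 14, 4, 5, 11, 17]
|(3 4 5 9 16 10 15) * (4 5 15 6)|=|(3 5 9 16 10 6 4 15)|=8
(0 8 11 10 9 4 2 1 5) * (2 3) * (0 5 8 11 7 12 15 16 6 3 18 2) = [11, 8, 1, 0, 18, 5, 3, 12, 7, 4, 9, 10, 15, 13, 14, 16, 6, 17, 2] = (0 11 10 9 4 18 2 1 8 7 12 15 16 6 3)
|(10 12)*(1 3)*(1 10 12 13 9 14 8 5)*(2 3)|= |(1 2 3 10 13 9 14 8 5)|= 9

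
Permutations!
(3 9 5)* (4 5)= (3 9 4 5)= [0, 1, 2, 9, 5, 3, 6, 7, 8, 4]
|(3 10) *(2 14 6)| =|(2 14 6)(3 10)| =6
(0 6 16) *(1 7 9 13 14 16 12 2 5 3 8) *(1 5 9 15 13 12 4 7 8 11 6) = (0 1 8 5 3 11 6 4 7 15 13 14 16)(2 9 12) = [1, 8, 9, 11, 7, 3, 4, 15, 5, 12, 10, 6, 2, 14, 16, 13, 0]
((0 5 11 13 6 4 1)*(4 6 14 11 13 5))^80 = ((0 4 1)(5 13 14 11))^80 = (14)(0 1 4)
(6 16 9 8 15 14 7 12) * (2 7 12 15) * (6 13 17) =(2 7 15 14 12 13 17 6 16 9 8) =[0, 1, 7, 3, 4, 5, 16, 15, 2, 8, 10, 11, 13, 17, 12, 14, 9, 6]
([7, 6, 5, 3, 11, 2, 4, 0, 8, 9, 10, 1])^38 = (1 4)(6 11)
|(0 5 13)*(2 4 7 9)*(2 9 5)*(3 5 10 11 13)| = 14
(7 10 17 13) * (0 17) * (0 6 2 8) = (0 17 13 7 10 6 2 8) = [17, 1, 8, 3, 4, 5, 2, 10, 0, 9, 6, 11, 12, 7, 14, 15, 16, 13]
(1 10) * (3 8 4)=[0, 10, 2, 8, 3, 5, 6, 7, 4, 9, 1]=(1 10)(3 8 4)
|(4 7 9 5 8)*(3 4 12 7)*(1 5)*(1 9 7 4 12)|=3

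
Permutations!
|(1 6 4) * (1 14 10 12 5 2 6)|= |(2 6 4 14 10 12 5)|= 7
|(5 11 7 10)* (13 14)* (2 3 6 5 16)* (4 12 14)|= 8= |(2 3 6 5 11 7 10 16)(4 12 14 13)|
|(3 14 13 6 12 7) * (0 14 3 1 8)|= 8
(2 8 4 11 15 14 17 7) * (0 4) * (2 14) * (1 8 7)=[4, 8, 7, 3, 11, 5, 6, 14, 0, 9, 10, 15, 12, 13, 17, 2, 16, 1]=(0 4 11 15 2 7 14 17 1 8)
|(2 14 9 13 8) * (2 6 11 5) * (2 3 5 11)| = |(2 14 9 13 8 6)(3 5)| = 6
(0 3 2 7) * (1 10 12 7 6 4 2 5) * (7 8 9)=[3, 10, 6, 5, 2, 1, 4, 0, 9, 7, 12, 11, 8]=(0 3 5 1 10 12 8 9 7)(2 6 4)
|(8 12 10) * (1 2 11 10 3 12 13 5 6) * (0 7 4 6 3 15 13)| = 45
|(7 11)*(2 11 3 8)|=5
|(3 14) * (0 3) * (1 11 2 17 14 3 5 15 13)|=9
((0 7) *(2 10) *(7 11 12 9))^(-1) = (0 7 9 12 11)(2 10)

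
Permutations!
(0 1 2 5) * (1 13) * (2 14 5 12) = (0 13 1 14 5)(2 12) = [13, 14, 12, 3, 4, 0, 6, 7, 8, 9, 10, 11, 2, 1, 5]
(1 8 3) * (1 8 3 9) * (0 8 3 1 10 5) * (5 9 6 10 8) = (0 5)(6 10 9 8) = [5, 1, 2, 3, 4, 0, 10, 7, 6, 8, 9]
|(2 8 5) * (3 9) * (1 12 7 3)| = 15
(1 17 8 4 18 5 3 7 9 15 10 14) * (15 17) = [0, 15, 2, 7, 18, 3, 6, 9, 4, 17, 14, 11, 12, 13, 1, 10, 16, 8, 5] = (1 15 10 14)(3 7 9 17 8 4 18 5)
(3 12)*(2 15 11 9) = (2 15 11 9)(3 12) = [0, 1, 15, 12, 4, 5, 6, 7, 8, 2, 10, 9, 3, 13, 14, 11]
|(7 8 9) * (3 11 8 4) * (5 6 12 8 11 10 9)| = 20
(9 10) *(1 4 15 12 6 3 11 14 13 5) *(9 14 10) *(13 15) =(1 4 13 5)(3 11 10 14 15 12 6) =[0, 4, 2, 11, 13, 1, 3, 7, 8, 9, 14, 10, 6, 5, 15, 12]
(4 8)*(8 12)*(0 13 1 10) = (0 13 1 10)(4 12 8) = [13, 10, 2, 3, 12, 5, 6, 7, 4, 9, 0, 11, 8, 1]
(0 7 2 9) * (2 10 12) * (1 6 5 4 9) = (0 7 10 12 2 1 6 5 4 9) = [7, 6, 1, 3, 9, 4, 5, 10, 8, 0, 12, 11, 2]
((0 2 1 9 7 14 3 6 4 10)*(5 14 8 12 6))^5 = (0 8)(1 6)(2 12)(3 14 5)(4 9)(7 10)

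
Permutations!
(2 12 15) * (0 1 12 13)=(0 1 12 15 2 13)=[1, 12, 13, 3, 4, 5, 6, 7, 8, 9, 10, 11, 15, 0, 14, 2]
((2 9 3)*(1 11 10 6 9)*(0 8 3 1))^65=((0 8 3 2)(1 11 10 6 9))^65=(11)(0 8 3 2)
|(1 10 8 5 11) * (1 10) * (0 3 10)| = |(0 3 10 8 5 11)| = 6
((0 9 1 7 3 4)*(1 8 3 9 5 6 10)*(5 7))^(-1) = (0 4 3 8 9 7)(1 10 6 5)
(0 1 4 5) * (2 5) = (0 1 4 2 5) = [1, 4, 5, 3, 2, 0]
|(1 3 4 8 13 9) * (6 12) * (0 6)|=6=|(0 6 12)(1 3 4 8 13 9)|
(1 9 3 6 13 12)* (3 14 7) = (1 9 14 7 3 6 13 12) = [0, 9, 2, 6, 4, 5, 13, 3, 8, 14, 10, 11, 1, 12, 7]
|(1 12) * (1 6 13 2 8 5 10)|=8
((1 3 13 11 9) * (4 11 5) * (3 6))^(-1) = ((1 6 3 13 5 4 11 9))^(-1) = (1 9 11 4 5 13 3 6)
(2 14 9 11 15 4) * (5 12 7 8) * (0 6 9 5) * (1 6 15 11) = (0 15 4 2 14 5 12 7 8)(1 6 9) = [15, 6, 14, 3, 2, 12, 9, 8, 0, 1, 10, 11, 7, 13, 5, 4]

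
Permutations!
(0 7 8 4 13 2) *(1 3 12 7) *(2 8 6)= [1, 3, 0, 12, 13, 5, 2, 6, 4, 9, 10, 11, 7, 8]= (0 1 3 12 7 6 2)(4 13 8)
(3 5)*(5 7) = [0, 1, 2, 7, 4, 3, 6, 5] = (3 7 5)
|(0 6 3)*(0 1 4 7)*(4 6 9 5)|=|(0 9 5 4 7)(1 6 3)|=15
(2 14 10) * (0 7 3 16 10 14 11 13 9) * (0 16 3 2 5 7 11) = [11, 1, 0, 3, 4, 7, 6, 2, 8, 16, 5, 13, 12, 9, 14, 15, 10] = (0 11 13 9 16 10 5 7 2)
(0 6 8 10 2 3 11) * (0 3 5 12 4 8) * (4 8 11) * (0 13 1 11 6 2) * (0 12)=(0 2 5)(1 11 3 4 6 13)(8 10 12)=[2, 11, 5, 4, 6, 0, 13, 7, 10, 9, 12, 3, 8, 1]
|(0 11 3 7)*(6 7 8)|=6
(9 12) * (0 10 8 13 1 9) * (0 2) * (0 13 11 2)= (0 10 8 11 2 13 1 9 12)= [10, 9, 13, 3, 4, 5, 6, 7, 11, 12, 8, 2, 0, 1]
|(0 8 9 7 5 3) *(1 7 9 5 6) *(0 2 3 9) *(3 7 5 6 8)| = 9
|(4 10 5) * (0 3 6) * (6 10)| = |(0 3 10 5 4 6)| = 6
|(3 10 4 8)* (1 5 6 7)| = 4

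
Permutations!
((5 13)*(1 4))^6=((1 4)(5 13))^6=(13)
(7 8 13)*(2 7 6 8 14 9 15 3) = (2 7 14 9 15 3)(6 8 13) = [0, 1, 7, 2, 4, 5, 8, 14, 13, 15, 10, 11, 12, 6, 9, 3]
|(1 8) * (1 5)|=|(1 8 5)|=3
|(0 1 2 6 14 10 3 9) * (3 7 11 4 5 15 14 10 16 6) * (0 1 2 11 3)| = 12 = |(0 2)(1 11 4 5 15 14 16 6 10 7 3 9)|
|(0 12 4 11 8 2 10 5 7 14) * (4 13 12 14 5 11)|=4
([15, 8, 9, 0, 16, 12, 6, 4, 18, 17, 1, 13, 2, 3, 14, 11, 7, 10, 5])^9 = (18)(0 3 13 11 15)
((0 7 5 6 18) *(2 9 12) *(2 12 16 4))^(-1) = (0 18 6 5 7)(2 4 16 9)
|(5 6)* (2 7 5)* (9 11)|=4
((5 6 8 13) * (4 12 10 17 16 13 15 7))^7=((4 12 10 17 16 13 5 6 8 15 7))^7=(4 6 17 7 5 10 15 13 12 8 16)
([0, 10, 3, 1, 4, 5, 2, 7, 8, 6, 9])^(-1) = [0, 3, 6, 2, 4, 5, 9, 7, 8, 10, 1]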